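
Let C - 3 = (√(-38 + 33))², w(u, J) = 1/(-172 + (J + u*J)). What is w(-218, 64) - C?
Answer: 28119/14060 ≈ 1.9999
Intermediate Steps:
w(u, J) = 1/(-172 + J + J*u) (w(u, J) = 1/(-172 + (J + J*u)) = 1/(-172 + J + J*u))
C = -2 (C = 3 + (√(-38 + 33))² = 3 + (√(-5))² = 3 + (I*√5)² = 3 - 5 = -2)
w(-218, 64) - C = 1/(-172 + 64 + 64*(-218)) - 1*(-2) = 1/(-172 + 64 - 13952) + 2 = 1/(-14060) + 2 = -1/14060 + 2 = 28119/14060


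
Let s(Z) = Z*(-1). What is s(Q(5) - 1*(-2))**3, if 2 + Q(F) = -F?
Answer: 125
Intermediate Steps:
Q(F) = -2 - F
s(Z) = -Z
s(Q(5) - 1*(-2))**3 = (-((-2 - 1*5) - 1*(-2)))**3 = (-((-2 - 5) + 2))**3 = (-(-7 + 2))**3 = (-1*(-5))**3 = 5**3 = 125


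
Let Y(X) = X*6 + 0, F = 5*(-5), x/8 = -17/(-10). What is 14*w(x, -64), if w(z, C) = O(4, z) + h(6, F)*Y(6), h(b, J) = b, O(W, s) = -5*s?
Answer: 2072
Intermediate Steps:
x = 68/5 (x = 8*(-17/(-10)) = 8*(-17*(-⅒)) = 8*(17/10) = 68/5 ≈ 13.600)
F = -25
Y(X) = 6*X (Y(X) = 6*X + 0 = 6*X)
w(z, C) = 216 - 5*z (w(z, C) = -5*z + 6*(6*6) = -5*z + 6*36 = -5*z + 216 = 216 - 5*z)
14*w(x, -64) = 14*(216 - 5*68/5) = 14*(216 - 68) = 14*148 = 2072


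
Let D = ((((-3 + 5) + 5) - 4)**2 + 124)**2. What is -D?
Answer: -17689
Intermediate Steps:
D = 17689 (D = (((2 + 5) - 4)**2 + 124)**2 = ((7 - 4)**2 + 124)**2 = (3**2 + 124)**2 = (9 + 124)**2 = 133**2 = 17689)
-D = -1*17689 = -17689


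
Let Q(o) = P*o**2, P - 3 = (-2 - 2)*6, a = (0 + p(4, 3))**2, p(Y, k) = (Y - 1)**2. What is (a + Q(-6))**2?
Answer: 455625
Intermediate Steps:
p(Y, k) = (-1 + Y)**2
a = 81 (a = (0 + (-1 + 4)**2)**2 = (0 + 3**2)**2 = (0 + 9)**2 = 9**2 = 81)
P = -21 (P = 3 + (-2 - 2)*6 = 3 - 4*6 = 3 - 24 = -21)
Q(o) = -21*o**2
(a + Q(-6))**2 = (81 - 21*(-6)**2)**2 = (81 - 21*36)**2 = (81 - 756)**2 = (-675)**2 = 455625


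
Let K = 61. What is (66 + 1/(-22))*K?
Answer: 88511/22 ≈ 4023.2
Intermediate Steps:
(66 + 1/(-22))*K = (66 + 1/(-22))*61 = (66 - 1/22)*61 = (1451/22)*61 = 88511/22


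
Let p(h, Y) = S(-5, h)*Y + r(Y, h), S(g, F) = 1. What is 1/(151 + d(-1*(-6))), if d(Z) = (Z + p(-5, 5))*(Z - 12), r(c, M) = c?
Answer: 1/55 ≈ 0.018182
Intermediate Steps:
p(h, Y) = 2*Y (p(h, Y) = 1*Y + Y = Y + Y = 2*Y)
d(Z) = (-12 + Z)*(10 + Z) (d(Z) = (Z + 2*5)*(Z - 12) = (Z + 10)*(-12 + Z) = (10 + Z)*(-12 + Z) = (-12 + Z)*(10 + Z))
1/(151 + d(-1*(-6))) = 1/(151 + (-120 + (-1*(-6))**2 - (-2)*(-6))) = 1/(151 + (-120 + 6**2 - 2*6)) = 1/(151 + (-120 + 36 - 12)) = 1/(151 - 96) = 1/55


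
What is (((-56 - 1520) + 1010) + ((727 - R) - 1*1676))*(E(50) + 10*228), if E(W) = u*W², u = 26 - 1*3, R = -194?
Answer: -78969380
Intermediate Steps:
u = 23 (u = 26 - 3 = 23)
E(W) = 23*W²
(((-56 - 1520) + 1010) + ((727 - R) - 1*1676))*(E(50) + 10*228) = (((-56 - 1520) + 1010) + ((727 - 1*(-194)) - 1*1676))*(23*50² + 10*228) = ((-1576 + 1010) + ((727 + 194) - 1676))*(23*2500 + 2280) = (-566 + (921 - 1676))*(57500 + 2280) = (-566 - 755)*59780 = -1321*59780 = -78969380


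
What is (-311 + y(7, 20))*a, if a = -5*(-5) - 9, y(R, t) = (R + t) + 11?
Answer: -4368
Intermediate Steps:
y(R, t) = 11 + R + t
a = 16 (a = 25 - 9 = 16)
(-311 + y(7, 20))*a = (-311 + (11 + 7 + 20))*16 = (-311 + 38)*16 = -273*16 = -4368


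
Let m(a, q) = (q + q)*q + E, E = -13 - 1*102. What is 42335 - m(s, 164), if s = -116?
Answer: -11342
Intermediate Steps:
E = -115 (E = -13 - 102 = -115)
m(a, q) = -115 + 2*q² (m(a, q) = (q + q)*q - 115 = (2*q)*q - 115 = 2*q² - 115 = -115 + 2*q²)
42335 - m(s, 164) = 42335 - (-115 + 2*164²) = 42335 - (-115 + 2*26896) = 42335 - (-115 + 53792) = 42335 - 1*53677 = 42335 - 53677 = -11342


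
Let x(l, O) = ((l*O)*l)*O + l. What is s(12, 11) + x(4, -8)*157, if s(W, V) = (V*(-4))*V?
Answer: 160912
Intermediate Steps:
s(W, V) = -4*V² (s(W, V) = (-4*V)*V = -4*V²)
x(l, O) = l + O²*l² (x(l, O) = ((O*l)*l)*O + l = (O*l²)*O + l = O²*l² + l = l + O²*l²)
s(12, 11) + x(4, -8)*157 = -4*11² + (4*(1 + 4*(-8)²))*157 = -4*121 + (4*(1 + 4*64))*157 = -484 + (4*(1 + 256))*157 = -484 + (4*257)*157 = -484 + 1028*157 = -484 + 161396 = 160912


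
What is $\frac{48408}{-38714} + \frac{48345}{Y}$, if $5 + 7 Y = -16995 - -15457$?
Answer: $- \frac{6588045927}{29867851} \approx -220.57$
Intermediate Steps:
$Y = - \frac{1543}{7}$ ($Y = - \frac{5}{7} + \frac{-16995 - -15457}{7} = - \frac{5}{7} + \frac{-16995 + 15457}{7} = - \frac{5}{7} + \frac{1}{7} \left(-1538\right) = - \frac{5}{7} - \frac{1538}{7} = - \frac{1543}{7} \approx -220.43$)
$\frac{48408}{-38714} + \frac{48345}{Y} = \frac{48408}{-38714} + \frac{48345}{- \frac{1543}{7}} = 48408 \left(- \frac{1}{38714}\right) + 48345 \left(- \frac{7}{1543}\right) = - \frac{24204}{19357} - \frac{338415}{1543} = - \frac{6588045927}{29867851}$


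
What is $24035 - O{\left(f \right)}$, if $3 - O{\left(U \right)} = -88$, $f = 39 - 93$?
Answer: $23944$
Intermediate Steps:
$f = -54$ ($f = 39 - 93 = -54$)
$O{\left(U \right)} = 91$ ($O{\left(U \right)} = 3 - -88 = 3 + 88 = 91$)
$24035 - O{\left(f \right)} = 24035 - 91 = 23944$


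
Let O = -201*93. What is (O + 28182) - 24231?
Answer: -14742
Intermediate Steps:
O = -18693
(O + 28182) - 24231 = (-18693 + 28182) - 24231 = 9489 - 24231 = -14742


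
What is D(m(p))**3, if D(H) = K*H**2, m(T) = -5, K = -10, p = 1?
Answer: -15625000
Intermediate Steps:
D(H) = -10*H**2
D(m(p))**3 = (-10*(-5)**2)**3 = (-10*25)**3 = (-250)**3 = -15625000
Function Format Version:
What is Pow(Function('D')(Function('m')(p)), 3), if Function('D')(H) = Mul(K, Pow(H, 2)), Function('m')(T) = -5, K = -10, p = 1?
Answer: -15625000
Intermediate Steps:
Function('D')(H) = Mul(-10, Pow(H, 2))
Pow(Function('D')(Function('m')(p)), 3) = Pow(Mul(-10, Pow(-5, 2)), 3) = Pow(Mul(-10, 25), 3) = Pow(-250, 3) = -15625000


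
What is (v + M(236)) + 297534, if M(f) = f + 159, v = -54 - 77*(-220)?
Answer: 314815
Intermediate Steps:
v = 16886 (v = -54 + 16940 = 16886)
M(f) = 159 + f
(v + M(236)) + 297534 = (16886 + (159 + 236)) + 297534 = (16886 + 395) + 297534 = 17281 + 297534 = 314815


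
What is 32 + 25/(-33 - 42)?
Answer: 95/3 ≈ 31.667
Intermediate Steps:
32 + 25/(-33 - 42) = 32 + 25/(-75) = 32 + 25*(-1/75) = 32 - ⅓ = 95/3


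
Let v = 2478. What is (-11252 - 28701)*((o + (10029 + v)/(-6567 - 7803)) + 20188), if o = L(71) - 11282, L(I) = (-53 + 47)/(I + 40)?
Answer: -63055684292291/177230 ≈ -3.5578e+8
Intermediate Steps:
L(I) = -6/(40 + I)
o = -417436/37 (o = -6/(40 + 71) - 11282 = -6/111 - 11282 = -6*1/111 - 11282 = -2/37 - 11282 = -417436/37 ≈ -11282.)
(-11252 - 28701)*((o + (10029 + v)/(-6567 - 7803)) + 20188) = (-11252 - 28701)*((-417436/37 + (10029 + 2478)/(-6567 - 7803)) + 20188) = -39953*((-417436/37 + 12507/(-14370)) + 20188) = -39953*((-417436/37 + 12507*(-1/14370)) + 20188) = -39953*((-417436/37 - 4169/4790) + 20188) = -39953*(-1999672693/177230 + 20188) = -39953*1578246547/177230 = -63055684292291/177230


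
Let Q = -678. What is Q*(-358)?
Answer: 242724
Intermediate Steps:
Q*(-358) = -678*(-358) = 242724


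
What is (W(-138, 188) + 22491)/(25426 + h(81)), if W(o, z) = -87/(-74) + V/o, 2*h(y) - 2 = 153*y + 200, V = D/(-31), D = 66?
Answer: 1186732987/1673795307 ≈ 0.70901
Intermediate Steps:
V = -66/31 (V = 66/(-31) = 66*(-1/31) = -66/31 ≈ -2.1290)
h(y) = 101 + 153*y/2 (h(y) = 1 + (153*y + 200)/2 = 1 + (200 + 153*y)/2 = 1 + (100 + 153*y/2) = 101 + 153*y/2)
W(o, z) = 87/74 - 66/(31*o) (W(o, z) = -87/(-74) - 66/(31*o) = -87*(-1/74) - 66/(31*o) = 87/74 - 66/(31*o))
(W(-138, 188) + 22491)/(25426 + h(81)) = ((3/2294)*(-1628 + 899*(-138))/(-138) + 22491)/(25426 + (101 + (153/2)*81)) = ((3/2294)*(-1/138)*(-1628 - 124062) + 22491)/(25426 + (101 + 12393/2)) = ((3/2294)*(-1/138)*(-125690) + 22491)/(25426 + 12595/2) = (62845/52762 + 22491)/(63447/2) = (1186732987/52762)*(2/63447) = 1186732987/1673795307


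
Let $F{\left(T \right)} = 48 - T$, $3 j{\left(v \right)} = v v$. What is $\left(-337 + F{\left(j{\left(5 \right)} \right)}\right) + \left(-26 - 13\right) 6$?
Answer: $- \frac{1594}{3} \approx -531.33$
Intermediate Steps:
$j{\left(v \right)} = \frac{v^{2}}{3}$ ($j{\left(v \right)} = \frac{v v}{3} = \frac{v^{2}}{3}$)
$\left(-337 + F{\left(j{\left(5 \right)} \right)}\right) + \left(-26 - 13\right) 6 = \left(-337 + \left(48 - \frac{5^{2}}{3}\right)\right) + \left(-26 - 13\right) 6 = \left(-337 + \left(48 - \frac{1}{3} \cdot 25\right)\right) - 234 = \left(-337 + \left(48 - \frac{25}{3}\right)\right) - 234 = \left(-337 + \frac{119}{3}\right) - 234 = - \frac{892}{3} - 234 = - \frac{1594}{3}$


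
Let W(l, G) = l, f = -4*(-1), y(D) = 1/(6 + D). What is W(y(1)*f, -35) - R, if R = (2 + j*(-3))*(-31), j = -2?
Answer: 1740/7 ≈ 248.57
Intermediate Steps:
f = 4
R = -248 (R = (2 - 2*(-3))*(-31) = (2 + 6)*(-31) = 8*(-31) = -248)
W(y(1)*f, -35) - R = 4/(6 + 1) - 1*(-248) = 4/7 + 248 = 1740/7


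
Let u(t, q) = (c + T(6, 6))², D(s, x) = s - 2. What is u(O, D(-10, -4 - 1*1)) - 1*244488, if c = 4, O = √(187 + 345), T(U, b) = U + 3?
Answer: -244319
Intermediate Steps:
D(s, x) = -2 + s
T(U, b) = 3 + U
O = 2*√133 (O = √532 = 2*√133 ≈ 23.065)
u(t, q) = 169 (u(t, q) = (4 + (3 + 6))² = (4 + 9)² = 13² = 169)
u(O, D(-10, -4 - 1*1)) - 1*244488 = 169 - 1*244488 = 169 - 244488 = -244319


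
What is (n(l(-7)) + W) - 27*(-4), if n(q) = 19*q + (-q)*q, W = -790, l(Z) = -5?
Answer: -802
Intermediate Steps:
n(q) = -q**2 + 19*q (n(q) = 19*q - q**2 = -q**2 + 19*q)
(n(l(-7)) + W) - 27*(-4) = (-5*(19 - 1*(-5)) - 790) - 27*(-4) = (-5*(19 + 5) - 790) + 108 = (-5*24 - 790) + 108 = (-120 - 790) + 108 = -910 + 108 = -802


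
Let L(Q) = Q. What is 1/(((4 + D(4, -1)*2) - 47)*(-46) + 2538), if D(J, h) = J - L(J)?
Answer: 1/4516 ≈ 0.00022143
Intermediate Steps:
D(J, h) = 0 (D(J, h) = J - J = 0)
1/(((4 + D(4, -1)*2) - 47)*(-46) + 2538) = 1/(((4 + 0*2) - 47)*(-46) + 2538) = 1/(((4 + 0) - 47)*(-46) + 2538) = 1/((4 - 47)*(-46) + 2538) = 1/(-43*(-46) + 2538) = 1/(1978 + 2538) = 1/4516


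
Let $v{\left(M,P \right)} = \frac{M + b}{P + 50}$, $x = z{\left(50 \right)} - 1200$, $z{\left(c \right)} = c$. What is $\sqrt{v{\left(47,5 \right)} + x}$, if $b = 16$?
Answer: $\frac{i \sqrt{3475285}}{55} \approx 33.895 i$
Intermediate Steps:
$x = -1150$ ($x = 50 - 1200 = -1150$)
$v{\left(M,P \right)} = \frac{16 + M}{50 + P}$ ($v{\left(M,P \right)} = \frac{M + 16}{P + 50} = \frac{16 + M}{50 + P}$)
$\sqrt{v{\left(47,5 \right)} + x} = \sqrt{\frac{16 + 47}{50 + 5} - 1150} = \sqrt{\frac{1}{55} \cdot 63 - 1150} = \sqrt{\frac{63}{55} - 1150} = \sqrt{- \frac{63187}{55}} = \frac{i \sqrt{3475285}}{55}$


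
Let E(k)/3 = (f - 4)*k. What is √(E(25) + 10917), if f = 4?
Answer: 3*√1213 ≈ 104.48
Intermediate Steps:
E(k) = 0 (E(k) = 3*((4 - 4)*k) = 3*(0*k) = 3*0 = 0)
√(E(25) + 10917) = √(0 + 10917) = √10917 = 3*√1213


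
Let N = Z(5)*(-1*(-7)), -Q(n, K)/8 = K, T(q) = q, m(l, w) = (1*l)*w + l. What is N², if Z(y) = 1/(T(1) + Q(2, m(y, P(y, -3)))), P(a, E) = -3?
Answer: 49/6561 ≈ 0.0074684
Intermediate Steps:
m(l, w) = l + l*w (m(l, w) = l*w + l = l + l*w)
Q(n, K) = -8*K
Z(y) = 1/(1 + 16*y) (Z(y) = 1/(1 - 8*y*(1 - 3)) = 1/(1 - 8*y*(-2)) = 1/(1 - (-16)*y) = 1/(1 + 16*y))
N = 7/81 (N = (-1*(-7))/(1 + 16*5) = 7/(1 + 80) = 7/81 ≈ 0.086420)
N² = (7/81)² = 49/6561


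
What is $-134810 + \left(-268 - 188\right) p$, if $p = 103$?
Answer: $-181778$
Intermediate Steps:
$-134810 + \left(-268 - 188\right) p = -134810 + \left(-268 - 188\right) 103 = -134810 - 46968 = -181778$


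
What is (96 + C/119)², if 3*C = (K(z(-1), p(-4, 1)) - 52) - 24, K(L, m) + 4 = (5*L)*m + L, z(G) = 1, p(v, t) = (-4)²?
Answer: 1174638529/127449 ≈ 9216.5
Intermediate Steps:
p(v, t) = 16
K(L, m) = -4 + L + 5*L*m (K(L, m) = -4 + ((5*L)*m + L) = -4 + (5*L*m + L) = -4 + (L + 5*L*m) = -4 + L + 5*L*m)
C = ⅓ (C = (((-4 + 1 + 5*1*16) - 52) - 24)/3 = (((-4 + 1 + 80) - 52) - 24)/3 = ((77 - 52) - 24)/3 = (25 - 24)/3 = (⅓)*1 = ⅓ ≈ 0.33333)
(96 + C/119)² = (96 + (⅓)/119)² = (96 + (⅓)*(1/119))² = (96 + 1/357)² = (34273/357)² = 1174638529/127449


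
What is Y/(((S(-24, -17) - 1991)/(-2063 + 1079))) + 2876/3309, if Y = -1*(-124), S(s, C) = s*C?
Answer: 408303652/5238147 ≈ 77.948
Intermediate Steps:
S(s, C) = C*s
Y = 124
Y/(((S(-24, -17) - 1991)/(-2063 + 1079))) + 2876/3309 = 124/(((-17*(-24) - 1991)/(-2063 + 1079))) + 2876/3309 = 124/(((408 - 1991)/(-984))) + 2876*(1/3309) = 124/((-1583*(-1/984))) + 2876/3309 = 124/(1583/984) + 2876/3309 = 124*(984/1583) + 2876/3309 = 122016/1583 + 2876/3309 = 408303652/5238147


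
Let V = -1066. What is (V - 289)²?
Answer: 1836025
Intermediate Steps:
(V - 289)² = (-1066 - 289)² = (-1355)² = 1836025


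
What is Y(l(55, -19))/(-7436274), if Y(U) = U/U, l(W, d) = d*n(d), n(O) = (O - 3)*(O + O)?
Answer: -1/7436274 ≈ -1.3448e-7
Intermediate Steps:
n(O) = 2*O*(-3 + O) (n(O) = (-3 + O)*(2*O) = 2*O*(-3 + O))
l(W, d) = 2*d²*(-3 + d) (l(W, d) = d*(2*d*(-3 + d)) = 2*d²*(-3 + d))
Y(U) = 1
Y(l(55, -19))/(-7436274) = 1/(-7436274) = 1*(-1/7436274) = -1/7436274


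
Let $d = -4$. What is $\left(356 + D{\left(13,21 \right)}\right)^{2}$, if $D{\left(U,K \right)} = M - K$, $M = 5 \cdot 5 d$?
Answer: $55225$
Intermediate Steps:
$M = -100$ ($M = 5 \cdot 5 \left(-4\right) = 25 \left(-4\right) = -100$)
$D{\left(U,K \right)} = -100 - K$
$\left(356 + D{\left(13,21 \right)}\right)^{2} = \left(356 - 121\right)^{2} = 235^{2} = 55225$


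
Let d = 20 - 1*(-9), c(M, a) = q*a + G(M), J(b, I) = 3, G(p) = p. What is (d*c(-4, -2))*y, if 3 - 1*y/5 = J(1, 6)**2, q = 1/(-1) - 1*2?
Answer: -1740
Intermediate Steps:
q = -3 (q = 1*(-1) - 2 = -1 - 2 = -3)
c(M, a) = M - 3*a (c(M, a) = -3*a + M = M - 3*a)
d = 29 (d = 20 + 9 = 29)
y = -30 (y = 15 - 5*3**2 = 15 - 5*9 = 15 - 45 = -30)
(d*c(-4, -2))*y = (29*(-4 - 3*(-2)))*(-30) = (29*(-4 + 6))*(-30) = (29*2)*(-30) = 58*(-30) = -1740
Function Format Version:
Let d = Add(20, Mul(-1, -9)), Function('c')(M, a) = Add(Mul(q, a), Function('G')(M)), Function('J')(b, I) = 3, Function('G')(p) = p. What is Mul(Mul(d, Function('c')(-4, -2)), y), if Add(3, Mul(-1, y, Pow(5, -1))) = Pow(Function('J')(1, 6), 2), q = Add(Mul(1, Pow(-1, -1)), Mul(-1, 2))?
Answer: -1740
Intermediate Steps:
q = -3 (q = Add(Mul(1, -1), -2) = Add(-1, -2) = -3)
Function('c')(M, a) = Add(M, Mul(-3, a)) (Function('c')(M, a) = Add(Mul(-3, a), M) = Add(M, Mul(-3, a)))
d = 29 (d = Add(20, 9) = 29)
y = -30 (y = Add(15, Mul(-5, Pow(3, 2))) = Add(15, Mul(-5, 9)) = Add(15, -45) = -30)
Mul(Mul(d, Function('c')(-4, -2)), y) = Mul(Mul(29, Add(-4, Mul(-3, -2))), -30) = Mul(Mul(29, Add(-4, 6)), -30) = Mul(Mul(29, 2), -30) = Mul(58, -30) = -1740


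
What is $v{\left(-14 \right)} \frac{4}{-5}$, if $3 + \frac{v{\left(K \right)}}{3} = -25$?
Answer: $\frac{336}{5} \approx 67.2$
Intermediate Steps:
$v{\left(K \right)} = -84$ ($v{\left(K \right)} = -9 + 3 \left(-25\right) = -9 - 75 = -84$)
$v{\left(-14 \right)} \frac{4}{-5} = - 84 \frac{4}{-5} = - 84 \cdot 4 \left(- \frac{1}{5}\right) = \left(-84\right) \left(- \frac{4}{5}\right) = \frac{336}{5}$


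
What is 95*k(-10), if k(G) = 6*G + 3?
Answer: -5415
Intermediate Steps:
k(G) = 3 + 6*G
95*k(-10) = 95*(3 + 6*(-10)) = 95*(3 - 60) = 95*(-57) = -5415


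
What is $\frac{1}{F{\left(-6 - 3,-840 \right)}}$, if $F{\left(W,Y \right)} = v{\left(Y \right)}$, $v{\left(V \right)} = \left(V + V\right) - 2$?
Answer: $- \frac{1}{1682} \approx -0.00059453$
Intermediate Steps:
$v{\left(V \right)} = -2 + 2 V$ ($v{\left(V \right)} = 2 V - 2 = -2 + 2 V$)
$F{\left(W,Y \right)} = -2 + 2 Y$
$\frac{1}{F{\left(-6 - 3,-840 \right)}} = \frac{1}{-2 + 2 \left(-840\right)} = \frac{1}{-2 - 1680} = \frac{1}{-1682} = - \frac{1}{1682}$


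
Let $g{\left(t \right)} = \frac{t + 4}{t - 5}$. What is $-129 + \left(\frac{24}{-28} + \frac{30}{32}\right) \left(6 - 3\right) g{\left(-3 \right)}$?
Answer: $- \frac{115611}{896} \approx -129.03$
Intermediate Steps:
$g{\left(t \right)} = \frac{4 + t}{-5 + t}$
$-129 + \left(\frac{24}{-28} + \frac{30}{32}\right) \left(6 - 3\right) g{\left(-3 \right)} = -129 + \left(\frac{24}{-28} + \frac{30}{32}\right) \left(6 - 3\right) \frac{4 - 3}{-5 - 3} = -129 + \left(24 \left(- \frac{1}{28}\right) + 30 \cdot \frac{1}{32}\right) 3 \frac{1}{-8} \cdot 1 = -129 + \left(- \frac{6}{7} + \frac{15}{16}\right) 3 \left(\left(- \frac{1}{8}\right) 1\right) = -129 + \frac{9 \cdot 3 \left(- \frac{1}{8}\right)}{112} = -129 + \frac{9}{112} \left(- \frac{3}{8}\right) = -129 - \frac{27}{896} = - \frac{115611}{896}$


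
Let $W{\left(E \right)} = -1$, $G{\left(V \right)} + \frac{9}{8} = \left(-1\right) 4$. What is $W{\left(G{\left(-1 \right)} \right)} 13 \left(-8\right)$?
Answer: $104$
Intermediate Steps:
$G{\left(V \right)} = - \frac{41}{8}$ ($G{\left(V \right)} = - \frac{9}{8} - 4 = - \frac{41}{8}$)
$W{\left(G{\left(-1 \right)} \right)} 13 \left(-8\right) = \left(-1\right) 13 \left(-8\right) = \left(-13\right) \left(-8\right) = 104$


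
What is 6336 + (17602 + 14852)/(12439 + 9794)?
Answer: 46966914/7411 ≈ 6337.5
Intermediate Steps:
6336 + (17602 + 14852)/(12439 + 9794) = 6336 + 32454/22233 = 6336 + 32454*(1/22233) = 6336 + 10818/7411 = 46966914/7411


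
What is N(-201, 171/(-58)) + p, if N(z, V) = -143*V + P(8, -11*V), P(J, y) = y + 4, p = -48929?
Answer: -1405658/29 ≈ -48471.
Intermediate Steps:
P(J, y) = 4 + y
N(z, V) = 4 - 154*V (N(z, V) = -143*V + (4 - 11*V) = 4 - 154*V)
N(-201, 171/(-58)) + p = (4 - 26334/(-58)) - 48929 = (4 - 26334*(-1)/58) - 48929 = (4 - 154*(-171/58)) - 48929 = (4 + 13167/29) - 48929 = 13283/29 - 48929 = -1405658/29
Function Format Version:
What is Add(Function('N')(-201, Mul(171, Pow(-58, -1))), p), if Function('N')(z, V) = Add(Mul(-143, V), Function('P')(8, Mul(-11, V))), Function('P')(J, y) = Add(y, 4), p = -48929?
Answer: Rational(-1405658, 29) ≈ -48471.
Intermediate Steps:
Function('P')(J, y) = Add(4, y)
Function('N')(z, V) = Add(4, Mul(-154, V)) (Function('N')(z, V) = Add(Mul(-143, V), Add(4, Mul(-11, V))) = Add(4, Mul(-154, V)))
Add(Function('N')(-201, Mul(171, Pow(-58, -1))), p) = Add(Add(4, Mul(-154, Mul(171, Pow(-58, -1)))), -48929) = Add(Add(4, Mul(-154, Mul(171, Rational(-1, 58)))), -48929) = Add(Add(4, Mul(-154, Rational(-171, 58))), -48929) = Add(Add(4, Rational(13167, 29)), -48929) = Add(Rational(13283, 29), -48929) = Rational(-1405658, 29)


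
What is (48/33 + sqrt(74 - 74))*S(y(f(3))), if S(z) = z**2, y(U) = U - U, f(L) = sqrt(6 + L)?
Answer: 0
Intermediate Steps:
y(U) = 0
(48/33 + sqrt(74 - 74))*S(y(f(3))) = (48/33 + sqrt(74 - 74))*0**2 = (48*(1/33) + sqrt(0))*0 = (16/11 + 0)*0 = (16/11)*0 = 0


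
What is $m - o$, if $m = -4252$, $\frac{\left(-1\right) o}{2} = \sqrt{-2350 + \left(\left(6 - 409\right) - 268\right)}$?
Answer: $-4252 + 2 i \sqrt{3021} \approx -4252.0 + 109.93 i$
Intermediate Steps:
$o = - 2 i \sqrt{3021}$ ($o = - 2 \sqrt{-2350 + \left(\left(6 - 409\right) - 268\right)} = - 2 \sqrt{-2350 - 671} = - 2 \sqrt{-3021} = - 2 i \sqrt{3021} \approx - 109.93 i$)
$m - o = -4252 - - 2 i \sqrt{3021} = -4252 + 2 i \sqrt{3021}$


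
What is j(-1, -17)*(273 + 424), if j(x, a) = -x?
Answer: 697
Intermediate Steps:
j(-1, -17)*(273 + 424) = (-1*(-1))*(273 + 424) = 1*697 = 697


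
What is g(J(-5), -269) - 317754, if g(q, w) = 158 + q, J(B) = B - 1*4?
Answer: -317605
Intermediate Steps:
J(B) = -4 + B (J(B) = B - 4 = -4 + B)
g(J(-5), -269) - 317754 = (158 + (-4 - 5)) - 317754 = (158 - 9) - 317754 = 149 - 317754 = -317605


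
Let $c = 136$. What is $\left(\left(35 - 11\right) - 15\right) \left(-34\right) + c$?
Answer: $-170$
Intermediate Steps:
$\left(\left(35 - 11\right) - 15\right) \left(-34\right) + c = \left(\left(35 - 11\right) - 15\right) \left(-34\right) + 136 = \left(24 - 15\right) \left(-34\right) + 136 = 9 \left(-34\right) + 136 = -306 + 136 = -170$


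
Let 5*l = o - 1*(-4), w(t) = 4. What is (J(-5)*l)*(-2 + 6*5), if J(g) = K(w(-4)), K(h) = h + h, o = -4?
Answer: 0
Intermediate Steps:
K(h) = 2*h
J(g) = 8 (J(g) = 2*4 = 8)
l = 0 (l = (-4 - 1*(-4))/5 = (-4 + 4)/5 = (1/5)*0 = 0)
(J(-5)*l)*(-2 + 6*5) = (8*0)*(-2 + 6*5) = 0*(-2 + 30) = 0*28 = 0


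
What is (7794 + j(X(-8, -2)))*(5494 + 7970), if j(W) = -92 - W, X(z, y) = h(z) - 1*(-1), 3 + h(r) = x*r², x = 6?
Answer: 98556480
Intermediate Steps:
h(r) = -3 + 6*r²
X(z, y) = -2 + 6*z² (X(z, y) = (-3 + 6*z²) - 1*(-1) = (-3 + 6*z²) + 1 = -2 + 6*z²)
(7794 + j(X(-8, -2)))*(5494 + 7970) = (7794 + (-92 - (-2 + 6*(-8)²)))*(5494 + 7970) = (7794 + (-92 - (-2 + 6*64)))*13464 = (7794 + (-92 - (-2 + 384)))*13464 = (7794 + (-92 - 1*382))*13464 = (7794 + (-92 - 382))*13464 = (7794 - 474)*13464 = 7320*13464 = 98556480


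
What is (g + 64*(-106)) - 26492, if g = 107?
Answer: -33169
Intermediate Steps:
(g + 64*(-106)) - 26492 = (107 + 64*(-106)) - 26492 = (107 - 6784) - 26492 = -6677 - 26492 = -33169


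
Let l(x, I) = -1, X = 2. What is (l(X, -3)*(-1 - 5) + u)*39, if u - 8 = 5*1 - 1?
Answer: 702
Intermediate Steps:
u = 12 (u = 8 + (5*1 - 1) = 8 + (5 - 1) = 8 + 4 = 12)
(l(X, -3)*(-1 - 5) + u)*39 = (-(-1 - 5) + 12)*39 = (-1*(-6) + 12)*39 = (6 + 12)*39 = 18*39 = 702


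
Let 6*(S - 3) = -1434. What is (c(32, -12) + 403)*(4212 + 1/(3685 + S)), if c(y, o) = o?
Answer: 5680130899/3449 ≈ 1.6469e+6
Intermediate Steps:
S = -236 (S = 3 + (⅙)*(-1434) = 3 - 239 = -236)
(c(32, -12) + 403)*(4212 + 1/(3685 + S)) = (-12 + 403)*(4212 + 1/(3685 - 236)) = 391*(4212 + 1/3449) = 391*(14527189/3449) = 5680130899/3449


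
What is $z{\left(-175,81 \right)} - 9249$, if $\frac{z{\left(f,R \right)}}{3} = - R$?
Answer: $-9492$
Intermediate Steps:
$z{\left(f,R \right)} = - 3 R$ ($z{\left(f,R \right)} = 3 \left(- R\right) = - 3 R$)
$z{\left(-175,81 \right)} - 9249 = \left(-3\right) 81 - 9249 = -243 + \left(-14415 + 5166\right) = -243 - 9249 = -9492$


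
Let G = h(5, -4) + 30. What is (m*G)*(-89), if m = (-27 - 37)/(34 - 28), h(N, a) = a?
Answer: 74048/3 ≈ 24683.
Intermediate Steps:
m = -32/3 (m = -64/6 = -64*⅙ = -32/3 ≈ -10.667)
G = 26 (G = -4 + 30 = 26)
(m*G)*(-89) = -32/3*26*(-89) = -832/3*(-89) = 74048/3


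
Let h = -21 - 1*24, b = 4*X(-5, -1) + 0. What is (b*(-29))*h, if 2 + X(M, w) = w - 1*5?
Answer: -41760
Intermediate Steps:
X(M, w) = -7 + w (X(M, w) = -2 + (w - 1*5) = -2 + (w - 5) = -2 + (-5 + w) = -7 + w)
b = -32 (b = 4*(-7 - 1) + 0 = 4*(-8) + 0 = -32 + 0 = -32)
h = -45 (h = -21 - 24 = -45)
(b*(-29))*h = -32*(-29)*(-45) = 928*(-45) = -41760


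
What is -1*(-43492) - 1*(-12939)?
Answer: 56431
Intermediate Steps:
-1*(-43492) - 1*(-12939) = 43492 + 12939 = 56431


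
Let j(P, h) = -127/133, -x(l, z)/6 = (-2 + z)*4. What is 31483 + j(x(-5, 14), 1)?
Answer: 4187112/133 ≈ 31482.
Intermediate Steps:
x(l, z) = 48 - 24*z (x(l, z) = -6*(-2 + z)*4 = -6*(-8 + 4*z) = 48 - 24*z)
j(P, h) = -127/133 (j(P, h) = -127*1/133 = -127/133)
31483 + j(x(-5, 14), 1) = 31483 - 127/133 = 4187112/133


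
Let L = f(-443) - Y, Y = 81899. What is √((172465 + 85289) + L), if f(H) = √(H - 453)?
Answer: √(175855 + 8*I*√14) ≈ 419.35 + 0.036*I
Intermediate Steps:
f(H) = √(-453 + H)
L = -81899 + 8*I*√14 (L = √(-453 - 443) - 1*81899 = √(-896) - 81899 = 8*I*√14 - 81899 = -81899 + 8*I*√14 ≈ -81899.0 + 29.933*I)
√((172465 + 85289) + L) = √((172465 + 85289) + (-81899 + 8*I*√14)) = √(257754 + (-81899 + 8*I*√14)) = √(175855 + 8*I*√14)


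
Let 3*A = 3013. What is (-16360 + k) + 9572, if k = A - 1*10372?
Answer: -48467/3 ≈ -16156.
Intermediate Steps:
A = 3013/3 (A = (⅓)*3013 = 3013/3 ≈ 1004.3)
k = -28103/3 (k = 3013/3 - 1*10372 = 3013/3 - 10372 = -28103/3 ≈ -9367.7)
(-16360 + k) + 9572 = (-16360 - 28103/3) + 9572 = -77183/3 + 9572 = -48467/3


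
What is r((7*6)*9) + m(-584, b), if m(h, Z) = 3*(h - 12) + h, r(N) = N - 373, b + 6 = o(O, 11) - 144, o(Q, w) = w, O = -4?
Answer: -2367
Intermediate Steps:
b = -139 (b = -6 + (11 - 144) = -6 - 133 = -139)
r(N) = -373 + N
m(h, Z) = -36 + 4*h (m(h, Z) = 3*(-12 + h) + h = (-36 + 3*h) + h = -36 + 4*h)
r((7*6)*9) + m(-584, b) = (-373 + (7*6)*9) + (-36 + 4*(-584)) = (-373 + 42*9) + (-36 - 2336) = (-373 + 378) - 2372 = 5 - 2372 = -2367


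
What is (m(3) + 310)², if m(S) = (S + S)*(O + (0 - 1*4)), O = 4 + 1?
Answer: 99856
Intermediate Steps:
O = 5
m(S) = 2*S (m(S) = (S + S)*(5 + (0 - 1*4)) = (2*S)*(5 + (0 - 4)) = (2*S)*(5 - 4) = (2*S)*1 = 2*S)
(m(3) + 310)² = (2*3 + 310)² = (6 + 310)² = 316² = 99856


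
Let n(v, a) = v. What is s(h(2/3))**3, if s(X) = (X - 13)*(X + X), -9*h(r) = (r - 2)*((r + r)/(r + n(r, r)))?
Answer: -21392344576/387420489 ≈ -55.217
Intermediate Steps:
h(r) = 2/9 - r/9 (h(r) = -(r - 2)*(r + r)/(r + r)/9 = -(-2 + r)*(2*r)/((2*r))/9 = -(-2 + r)*(2*r)*(1/(2*r))/9 = -(-2 + r)/9 = 2/9 - r/9)
s(X) = 2*X*(-13 + X) (s(X) = (-13 + X)*(2*X) = 2*X*(-13 + X))
s(h(2/3))**3 = (2*(2/9 - 2/(9*3))*(-13 + (2/9 - 2/(9*3))))**3 = (2*(2/9 - 1/9*2/3)*(-13 + (2/9 - 1/9*2/3)))**3 = (2*(2/9 - 2/27)*(-13 + (2/9 - 2/27)))**3 = (2*(4/27)*(-13 + 4/27))**3 = (2*(4/27)*(-347/27))**3 = (-2776/729)**3 = -21392344576/387420489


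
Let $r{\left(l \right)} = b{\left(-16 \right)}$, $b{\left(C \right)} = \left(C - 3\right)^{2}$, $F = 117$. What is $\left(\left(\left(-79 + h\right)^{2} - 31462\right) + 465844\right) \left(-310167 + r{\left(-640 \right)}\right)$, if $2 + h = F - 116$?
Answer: $-136556908292$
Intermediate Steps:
$h = -1$ ($h = -2 + \left(117 - 116\right) = -2 + 1 = -1$)
$b{\left(C \right)} = \left(-3 + C\right)^{2}$
$r{\left(l \right)} = 361$ ($r{\left(l \right)} = \left(-3 - 16\right)^{2} = \left(-19\right)^{2} = 361$)
$\left(\left(\left(-79 + h\right)^{2} - 31462\right) + 465844\right) \left(-310167 + r{\left(-640 \right)}\right) = \left(\left(\left(-79 - 1\right)^{2} - 31462\right) + 465844\right) \left(-310167 + 361\right) = \left(\left(\left(-80\right)^{2} - 31462\right) + 465844\right) \left(-309806\right) = \left(\left(6400 - 31462\right) + 465844\right) \left(-309806\right) = \left(-25062 + 465844\right) \left(-309806\right) = 440782 \left(-309806\right) = -136556908292$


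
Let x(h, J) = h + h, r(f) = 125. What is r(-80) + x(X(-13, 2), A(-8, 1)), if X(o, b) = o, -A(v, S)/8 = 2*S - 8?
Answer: 99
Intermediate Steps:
A(v, S) = 64 - 16*S (A(v, S) = -8*(2*S - 8) = -8*(-8 + 2*S) = 64 - 16*S)
x(h, J) = 2*h
r(-80) + x(X(-13, 2), A(-8, 1)) = 125 + 2*(-13) = 125 - 26 = 99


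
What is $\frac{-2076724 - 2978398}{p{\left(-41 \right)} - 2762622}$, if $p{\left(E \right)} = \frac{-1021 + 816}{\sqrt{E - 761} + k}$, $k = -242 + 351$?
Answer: $\frac{177123170178979862}{96797798095292977} + \frac{1036300010 i \sqrt{802}}{96797798095292977} \approx 1.8298 + 3.0318 \cdot 10^{-7} i$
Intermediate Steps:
$k = 109$
$p{\left(E \right)} = - \frac{205}{109 + \sqrt{-761 + E}}$ ($p{\left(E \right)} = \frac{-1021 + 816}{\sqrt{E - 761} + 109} = - \frac{205}{\sqrt{-761 + E} + 109} = - \frac{205}{109 + \sqrt{-761 + E}}$)
$\frac{-2076724 - 2978398}{p{\left(-41 \right)} - 2762622} = \frac{-2076724 - 2978398}{- \frac{205}{109 + \sqrt{-761 - 41}} - 2762622} = - \frac{5055122}{- \frac{205}{109 + \sqrt{-802}} - 2762622} = - \frac{5055122}{- \frac{205}{109 + i \sqrt{802}} - 2762622} = - \frac{5055122}{-2762622 - \frac{205}{109 + i \sqrt{802}}}$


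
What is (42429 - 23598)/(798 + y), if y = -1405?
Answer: -18831/607 ≈ -31.023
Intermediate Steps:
(42429 - 23598)/(798 + y) = (42429 - 23598)/(798 - 1405) = 18831/(-607) = 18831*(-1/607) = -18831/607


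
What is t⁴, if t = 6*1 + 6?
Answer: 20736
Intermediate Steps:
t = 12 (t = 6 + 6 = 12)
t⁴ = 12⁴ = 20736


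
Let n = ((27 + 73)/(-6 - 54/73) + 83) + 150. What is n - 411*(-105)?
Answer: 5334899/123 ≈ 43373.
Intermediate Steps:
n = 26834/123 (n = (100/(-6 - 54*1/73) + 83) + 150 = (100/(-6 - 54/73) + 83) + 150 = (100/(-492/73) + 83) + 150 = (100*(-73/492) + 83) + 150 = (-1825/123 + 83) + 150 = 8384/123 + 150 = 26834/123 ≈ 218.16)
n - 411*(-105) = 26834/123 - 411*(-105) = 26834/123 + 43155 = 5334899/123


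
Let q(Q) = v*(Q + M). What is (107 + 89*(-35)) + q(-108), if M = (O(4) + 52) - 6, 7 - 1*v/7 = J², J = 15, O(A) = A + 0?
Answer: 85500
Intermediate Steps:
O(A) = A
v = -1526 (v = 49 - 7*15² = 49 - 7*225 = 49 - 1575 = -1526)
M = 50 (M = (4 + 52) - 6 = 56 - 6 = 50)
q(Q) = -76300 - 1526*Q (q(Q) = -1526*(Q + 50) = -1526*(50 + Q) = -76300 - 1526*Q)
(107 + 89*(-35)) + q(-108) = (107 + 89*(-35)) + (-76300 - 1526*(-108)) = (107 - 3115) + (-76300 + 164808) = -3008 + 88508 = 85500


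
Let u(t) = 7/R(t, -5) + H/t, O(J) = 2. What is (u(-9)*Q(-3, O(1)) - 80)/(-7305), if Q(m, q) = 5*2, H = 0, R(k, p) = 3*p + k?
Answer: 199/17532 ≈ 0.011351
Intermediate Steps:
R(k, p) = k + 3*p
u(t) = 7/(-15 + t) (u(t) = 7/(t + 3*(-5)) + 0/t = 7/(t - 15) + 0 = 7/(-15 + t) + 0 = 7/(-15 + t))
Q(m, q) = 10
(u(-9)*Q(-3, O(1)) - 80)/(-7305) = ((7/(-15 - 9))*10 - 80)/(-7305) = ((7/(-24))*10 - 80)*(-1/7305) = ((7*(-1/24))*10 - 80)*(-1/7305) = (-7/24*10 - 80)*(-1/7305) = (-35/12 - 80)*(-1/7305) = -995/12*(-1/7305) = 199/17532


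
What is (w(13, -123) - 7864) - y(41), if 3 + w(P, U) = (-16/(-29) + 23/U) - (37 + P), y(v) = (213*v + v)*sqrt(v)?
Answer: -28238638/3567 - 8774*sqrt(41) ≈ -64098.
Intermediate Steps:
y(v) = 214*v**(3/2) (y(v) = (214*v)*sqrt(v) = 214*v**(3/2))
w(P, U) = -1144/29 - P + 23/U (w(P, U) = -3 + ((-16/(-29) + 23/U) - (37 + P)) = -3 + ((-16*(-1/29) + 23/U) + (-37 - P)) = -3 + ((16/29 + 23/U) + (-37 - P)) = -3 + (-1057/29 - P + 23/U) = -1144/29 - P + 23/U)
(w(13, -123) - 7864) - y(41) = ((-1144/29 - 1*13 + 23/(-123)) - 7864) - 214*41**(3/2) = ((-1144/29 - 13 + 23*(-1/123)) - 7864) - 214*41*sqrt(41) = ((-1144/29 - 13 - 23/123) - 7864) - 8774*sqrt(41) = (-187750/3567 - 7864) - 8774*sqrt(41) = -28238638/3567 - 8774*sqrt(41)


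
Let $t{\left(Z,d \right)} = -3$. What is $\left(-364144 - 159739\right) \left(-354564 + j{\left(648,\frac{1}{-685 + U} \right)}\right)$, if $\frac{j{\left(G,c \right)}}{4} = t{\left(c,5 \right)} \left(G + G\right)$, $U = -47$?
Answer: $193897480428$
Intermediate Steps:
$j{\left(G,c \right)} = - 24 G$ ($j{\left(G,c \right)} = 4 \left(- 3 \left(G + G\right)\right) = 4 \left(- 3 \cdot 2 G\right) = 4 \left(- 6 G\right) = - 24 G$)
$\left(-364144 - 159739\right) \left(-354564 + j{\left(648,\frac{1}{-685 + U} \right)}\right) = \left(-364144 - 159739\right) \left(-354564 - 15552\right) = - 523883 \left(-354564 - 15552\right) = \left(-523883\right) \left(-370116\right) = 193897480428$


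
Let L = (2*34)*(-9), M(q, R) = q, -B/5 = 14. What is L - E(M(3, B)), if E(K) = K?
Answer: -615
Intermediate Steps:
B = -70 (B = -5*14 = -70)
L = -612 (L = 68*(-9) = -612)
L - E(M(3, B)) = -612 - 1*3 = -612 - 3 = -615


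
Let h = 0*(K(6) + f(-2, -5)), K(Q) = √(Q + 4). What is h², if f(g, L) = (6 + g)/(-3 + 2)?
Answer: 0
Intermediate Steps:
K(Q) = √(4 + Q)
f(g, L) = -6 - g (f(g, L) = (6 + g)/(-1) = (6 + g)*(-1) = -6 - g)
h = 0 (h = 0*(√(4 + 6) + (-6 - 1*(-2))) = 0*(√10 + (-6 + 2)) = 0*(√10 - 4) = 0*(-4 + √10) = 0)
h² = 0² = 0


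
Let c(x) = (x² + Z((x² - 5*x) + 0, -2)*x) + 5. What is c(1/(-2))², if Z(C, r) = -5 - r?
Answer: 729/16 ≈ 45.563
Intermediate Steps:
c(x) = 5 + x² - 3*x (c(x) = (x² + (-5 - 1*(-2))*x) + 5 = (x² + (-5 + 2)*x) + 5 = (x² - 3*x) + 5 = 5 + x² - 3*x)
c(1/(-2))² = (5 + (1/(-2))² - 3/(-2))² = (5 + (1*(-½))² - 3*(-1)/2)² = (5 + (-½)² - 3*(-½))² = (5 + ¼ + 3/2)² = (27/4)² = 729/16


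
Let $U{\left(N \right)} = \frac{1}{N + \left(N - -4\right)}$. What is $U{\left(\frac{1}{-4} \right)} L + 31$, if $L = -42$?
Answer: $19$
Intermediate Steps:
$U{\left(N \right)} = \frac{1}{4 + 2 N}$ ($U{\left(N \right)} = \frac{1}{N + \left(N + 4\right)} = \frac{1}{N + \left(4 + N\right)} = \frac{1}{4 + 2 N}$)
$U{\left(\frac{1}{-4} \right)} L + 31 = \frac{1}{2 \left(2 + \frac{1}{-4}\right)} \left(-42\right) + 31 = \frac{1}{2 \left(2 - \frac{1}{4}\right)} \left(-42\right) + 31 = \frac{1}{2 \cdot \frac{7}{4}} \left(-42\right) + 31 = \frac{1}{2} \cdot \frac{4}{7} \left(-42\right) + 31 = \frac{2}{7} \left(-42\right) + 31 = -12 + 31 = 19$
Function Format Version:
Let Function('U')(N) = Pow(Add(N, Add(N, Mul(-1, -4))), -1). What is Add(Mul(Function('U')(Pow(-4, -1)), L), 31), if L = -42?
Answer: 19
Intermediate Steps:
Function('U')(N) = Pow(Add(4, Mul(2, N)), -1) (Function('U')(N) = Pow(Add(N, Add(N, 4)), -1) = Pow(Add(N, Add(4, N)), -1) = Pow(Add(4, Mul(2, N)), -1))
Add(Mul(Function('U')(Pow(-4, -1)), L), 31) = Add(Mul(Mul(Rational(1, 2), Pow(Add(2, Pow(-4, -1)), -1)), -42), 31) = Add(Mul(Mul(Rational(1, 2), Pow(Add(2, Rational(-1, 4)), -1)), -42), 31) = Add(Mul(Mul(Rational(1, 2), Pow(Rational(7, 4), -1)), -42), 31) = Add(Mul(Mul(Rational(1, 2), Rational(4, 7)), -42), 31) = Add(Mul(Rational(2, 7), -42), 31) = Add(-12, 31) = 19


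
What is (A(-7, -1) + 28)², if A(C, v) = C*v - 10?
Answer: 625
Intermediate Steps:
A(C, v) = -10 + C*v
(A(-7, -1) + 28)² = ((-10 - 7*(-1)) + 28)² = ((-10 + 7) + 28)² = (-3 + 28)² = 25² = 625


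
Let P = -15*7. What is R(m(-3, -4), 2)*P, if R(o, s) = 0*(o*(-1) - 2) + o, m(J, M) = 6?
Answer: -630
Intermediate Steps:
P = -105
R(o, s) = o (R(o, s) = 0*(-o - 2) + o = 0*(-2 - o) + o = 0 + o = o)
R(m(-3, -4), 2)*P = 6*(-105) = -630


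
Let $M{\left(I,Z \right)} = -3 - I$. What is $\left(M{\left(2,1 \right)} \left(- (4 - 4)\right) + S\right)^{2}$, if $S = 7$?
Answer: $49$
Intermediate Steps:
$\left(M{\left(2,1 \right)} \left(- (4 - 4)\right) + S\right)^{2} = \left(\left(-3 - 2\right) \left(- (4 - 4)\right) + 7\right)^{2} = \left(\left(-3 - 2\right) \left(\left(-1\right) 0\right) + 7\right)^{2} = \left(\left(-5\right) 0 + 7\right)^{2} = \left(0 + 7\right)^{2} = 7^{2} = 49$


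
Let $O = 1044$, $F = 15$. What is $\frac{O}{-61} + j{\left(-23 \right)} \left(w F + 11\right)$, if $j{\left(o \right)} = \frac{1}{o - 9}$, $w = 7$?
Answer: $- \frac{10121}{488} \approx -20.74$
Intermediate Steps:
$j{\left(o \right)} = \frac{1}{-9 + o}$
$\frac{O}{-61} + j{\left(-23 \right)} \left(w F + 11\right) = \frac{1044}{-61} + \frac{7 \cdot 15 + 11}{-9 - 23} = 1044 \left(- \frac{1}{61}\right) + \frac{105 + 11}{-32} = - \frac{1044}{61} - \frac{29}{8} = - \frac{10121}{488}$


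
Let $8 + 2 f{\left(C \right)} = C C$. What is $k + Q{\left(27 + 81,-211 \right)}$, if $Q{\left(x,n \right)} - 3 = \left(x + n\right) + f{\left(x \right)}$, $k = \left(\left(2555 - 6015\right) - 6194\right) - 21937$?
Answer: $-25863$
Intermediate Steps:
$f{\left(C \right)} = -4 + \frac{C^{2}}{2}$ ($f{\left(C \right)} = -4 + \frac{C C}{2} = -4 + \frac{C^{2}}{2}$)
$k = -31591$ ($k = \left(-3460 - 6194\right) - 21937 = -9654 - 21937 = -31591$)
$Q{\left(x,n \right)} = -1 + n + x + \frac{x^{2}}{2}$ ($Q{\left(x,n \right)} = 3 + \left(\left(x + n\right) + \left(-4 + \frac{x^{2}}{2}\right)\right) = 3 + \left(\left(n + x\right) + \left(-4 + \frac{x^{2}}{2}\right)\right) = 3 + \left(-4 + n + x + \frac{x^{2}}{2}\right) = -1 + n + x + \frac{x^{2}}{2}$)
$k + Q{\left(27 + 81,-211 \right)} = -31591 + \left(-1 - 211 + \left(27 + 81\right) + \frac{\left(27 + 81\right)^{2}}{2}\right) = -31591 + \left(-1 - 211 + 108 + \frac{108^{2}}{2}\right) = -31591 + \left(-1 - 211 + 108 + \frac{1}{2} \cdot 11664\right) = -31591 + \left(-1 - 211 + 108 + 5832\right) = -31591 + 5728 = -25863$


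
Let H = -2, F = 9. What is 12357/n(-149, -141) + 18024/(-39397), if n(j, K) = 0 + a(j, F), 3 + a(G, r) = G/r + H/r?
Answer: -4384666833/7012666 ≈ -625.25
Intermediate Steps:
a(G, r) = -3 - 2/r + G/r (a(G, r) = -3 + (G/r - 2/r) = -3 + (-2/r + G/r) = -3 - 2/r + G/r)
n(j, K) = -29/9 + j/9 (n(j, K) = 0 + (-2 + j - 3*9)/9 = 0 + (-2 + j - 27)/9 = 0 + (-29 + j)/9 = 0 + (-29/9 + j/9) = -29/9 + j/9)
12357/n(-149, -141) + 18024/(-39397) = 12357/(-29/9 + (⅑)*(-149)) + 18024/(-39397) = 12357/(-29/9 - 149/9) + 18024*(-1/39397) = 12357/(-178/9) - 18024/39397 = 12357*(-9/178) - 18024/39397 = -111213/178 - 18024/39397 = -4384666833/7012666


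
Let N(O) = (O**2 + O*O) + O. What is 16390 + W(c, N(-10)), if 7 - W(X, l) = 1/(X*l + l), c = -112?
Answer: 345812731/21090 ≈ 16397.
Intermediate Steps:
N(O) = O + 2*O**2 (N(O) = (O**2 + O**2) + O = 2*O**2 + O = O + 2*O**2)
W(X, l) = 7 - 1/(l + X*l) (W(X, l) = 7 - 1/(X*l + l) = 7 - 1/(l + X*l))
16390 + W(c, N(-10)) = 16390 + (-1 + 7*(-10*(1 + 2*(-10))) + 7*(-112)*(-10*(1 + 2*(-10))))/(((-10*(1 + 2*(-10))))*(1 - 112)) = 16390 + (-1 + 7*(-10*(1 - 20)) + 7*(-112)*(-10*(1 - 20)))/(-10*(1 - 20)*(-111)) = 16390 - 1/111*(-1 + 7*(-10*(-19)) + 7*(-112)*(-10*(-19)))/(-10*(-19)) = 16390 - 1/111*(-1 + 7*190 + 7*(-112)*190)/190 = 16390 + (1/190)*(-1/111)*(-1 + 1330 - 148960) = 16390 + (1/190)*(-1/111)*(-147631) = 16390 + 147631/21090 = 345812731/21090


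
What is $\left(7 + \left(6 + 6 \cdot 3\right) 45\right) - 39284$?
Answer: $-38197$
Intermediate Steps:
$\left(7 + \left(6 + 6 \cdot 3\right) 45\right) - 39284 = \left(7 + \left(6 + 18\right) 45\right) - 39284 = \left(7 + 24 \cdot 45\right) - 39284 = \left(7 + 1080\right) - 39284 = 1087 - 39284 = -38197$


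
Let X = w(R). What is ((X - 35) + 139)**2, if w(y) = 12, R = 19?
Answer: 13456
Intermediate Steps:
X = 12
((X - 35) + 139)**2 = ((12 - 35) + 139)**2 = (-23 + 139)**2 = 116**2 = 13456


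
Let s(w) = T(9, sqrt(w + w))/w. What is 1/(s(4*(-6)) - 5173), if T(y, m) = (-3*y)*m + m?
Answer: -15519/80279956 - 13*I*sqrt(3)/80279956 ≈ -0.00019331 - 2.8048e-7*I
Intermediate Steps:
T(y, m) = m - 3*m*y (T(y, m) = -3*m*y + m = m - 3*m*y)
s(w) = -26*sqrt(2)/sqrt(w) (s(w) = (sqrt(w + w)*(1 - 3*9))/w = (sqrt(2*w)*(1 - 27))/w = ((sqrt(2)*sqrt(w))*(-26))/w = (-26*sqrt(2)*sqrt(w))/w = -26*sqrt(2)/sqrt(w))
1/(s(4*(-6)) - 5173) = 1/(-26*sqrt(2)/sqrt(4*(-6)) - 5173) = 1/(-26*sqrt(2)/sqrt(-24) - 5173) = 1/(-26*sqrt(2)*(-I*sqrt(6)/12) - 5173) = 1/(13*I*sqrt(3)/3 - 5173) = 1/(-5173 + 13*I*sqrt(3)/3)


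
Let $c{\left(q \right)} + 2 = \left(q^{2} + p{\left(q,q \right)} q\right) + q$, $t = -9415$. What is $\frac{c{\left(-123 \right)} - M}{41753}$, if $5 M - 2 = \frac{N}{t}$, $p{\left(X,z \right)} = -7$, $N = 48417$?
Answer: $\frac{746874462}{1965522475} \approx 0.37999$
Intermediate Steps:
$c{\left(q \right)} = -2 + q^{2} - 6 q$ ($c{\left(q \right)} = -2 + \left(\left(q^{2} - 7 q\right) + q\right) = -2 + \left(q^{2} - 6 q\right) = -2 + q^{2} - 6 q$)
$M = - \frac{29587}{47075}$ ($M = \frac{2}{5} + \frac{48417 \frac{1}{-9415}}{5} = \frac{2}{5} + \frac{48417 \left(- \frac{1}{9415}\right)}{5} = \frac{2}{5} + \frac{1}{5} \left(- \frac{48417}{9415}\right) = \frac{2}{5} - \frac{48417}{47075} = - \frac{29587}{47075} \approx -0.62851$)
$\frac{c{\left(-123 \right)} - M}{41753} = \frac{\left(-2 + \left(-123\right)^{2} - -738\right) - - \frac{29587}{47075}}{41753} = \left(\left(-2 + 15129 + 738\right) + \frac{29587}{47075}\right) \frac{1}{41753} = \left(15865 + \frac{29587}{47075}\right) \frac{1}{41753} = \frac{746874462}{47075} \cdot \frac{1}{41753} = \frac{746874462}{1965522475}$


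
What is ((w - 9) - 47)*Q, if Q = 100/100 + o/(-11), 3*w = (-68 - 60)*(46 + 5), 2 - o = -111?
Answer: 227664/11 ≈ 20697.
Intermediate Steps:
o = 113 (o = 2 - 1*(-111) = 2 + 111 = 113)
w = -2176 (w = ((-68 - 60)*(46 + 5))/3 = (-128*51)/3 = (1/3)*(-6528) = -2176)
Q = -102/11 (Q = 100/100 + 113/(-11) = 100*(1/100) + 113*(-1/11) = 1 - 113/11 = -102/11 ≈ -9.2727)
((w - 9) - 47)*Q = ((-2176 - 9) - 47)*(-102/11) = (-2185 - 47)*(-102/11) = -2232*(-102/11) = 227664/11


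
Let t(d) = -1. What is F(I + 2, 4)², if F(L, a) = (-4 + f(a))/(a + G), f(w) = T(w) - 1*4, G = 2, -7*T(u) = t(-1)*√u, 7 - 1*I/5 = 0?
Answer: 81/49 ≈ 1.6531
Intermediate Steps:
I = 35 (I = 35 - 5*0 = 35 + 0 = 35)
T(u) = √u/7 (T(u) = -(-1)*√u/7 = √u/7)
f(w) = -4 + √w/7 (f(w) = √w/7 - 1*4 = √w/7 - 4 = -4 + √w/7)
F(L, a) = (-8 + √a/7)/(2 + a) (F(L, a) = (-4 + (-4 + √a/7))/(a + 2) = (-8 + √a/7)/(2 + a))
F(I + 2, 4)² = ((-56 + √4)/(7*(2 + 4)))² = ((⅐)*(-56 + 2)/6)² = ((⅐)*(⅙)*(-54))² = (-9/7)² = 81/49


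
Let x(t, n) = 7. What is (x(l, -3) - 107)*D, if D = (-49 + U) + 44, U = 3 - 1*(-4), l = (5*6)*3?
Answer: -200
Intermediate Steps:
l = 90 (l = 30*3 = 90)
U = 7 (U = 3 + 4 = 7)
D = 2 (D = (-49 + 7) + 44 = -42 + 44 = 2)
(x(l, -3) - 107)*D = (7 - 107)*2 = -100*2 = -200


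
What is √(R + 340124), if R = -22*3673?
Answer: √259318 ≈ 509.23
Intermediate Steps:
R = -80806
√(R + 340124) = √(-80806 + 340124) = √259318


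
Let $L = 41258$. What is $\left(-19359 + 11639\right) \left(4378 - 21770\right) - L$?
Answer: $134224982$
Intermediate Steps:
$\left(-19359 + 11639\right) \left(4378 - 21770\right) - L = \left(-19359 + 11639\right) \left(4378 - 21770\right) - 41258 = \left(-7720\right) \left(-17392\right) - 41258 = 134266240 - 41258 = 134224982$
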